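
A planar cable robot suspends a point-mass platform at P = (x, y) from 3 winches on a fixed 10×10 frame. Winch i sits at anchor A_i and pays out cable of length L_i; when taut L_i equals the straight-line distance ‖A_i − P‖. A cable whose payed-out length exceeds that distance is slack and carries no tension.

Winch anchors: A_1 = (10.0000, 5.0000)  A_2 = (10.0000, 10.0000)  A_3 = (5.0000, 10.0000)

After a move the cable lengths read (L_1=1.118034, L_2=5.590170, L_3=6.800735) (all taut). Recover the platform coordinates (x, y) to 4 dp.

(9.0000, 4.5000)

expand ‖A_i−P‖²=L_i² and subtract eq 1 (k_i ≔ ‖A_i‖²−L_i²)
k_1 = 100.0000+25.0000−1.2500 = 123.7500
eq1−eq2 → [0.0000  -10.0000]·P = -45.0000
eq1−eq3 → [10.0000  -10.0000]·P = 45.0000
2×2 solve → P = (9.0000, 4.5000)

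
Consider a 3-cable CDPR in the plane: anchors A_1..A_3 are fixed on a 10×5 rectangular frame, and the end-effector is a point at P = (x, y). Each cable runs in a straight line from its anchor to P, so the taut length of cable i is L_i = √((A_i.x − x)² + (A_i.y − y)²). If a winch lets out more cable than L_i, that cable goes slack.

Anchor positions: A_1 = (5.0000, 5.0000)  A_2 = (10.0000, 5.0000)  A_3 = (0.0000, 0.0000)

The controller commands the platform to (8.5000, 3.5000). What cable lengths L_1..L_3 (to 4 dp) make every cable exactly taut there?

(3.8079, 2.1213, 9.1924)

cable 1: Δx=-3.5000, Δy=1.5000; L_1 = √(Δx²+Δy²) = 3.8079
cable 2: Δx=1.5000, Δy=1.5000; L_2 = √(Δx²+Δy²) = 2.1213
cable 3: Δx=-8.5000, Δy=-3.5000; L_3 = √(Δx²+Δy²) = 9.1924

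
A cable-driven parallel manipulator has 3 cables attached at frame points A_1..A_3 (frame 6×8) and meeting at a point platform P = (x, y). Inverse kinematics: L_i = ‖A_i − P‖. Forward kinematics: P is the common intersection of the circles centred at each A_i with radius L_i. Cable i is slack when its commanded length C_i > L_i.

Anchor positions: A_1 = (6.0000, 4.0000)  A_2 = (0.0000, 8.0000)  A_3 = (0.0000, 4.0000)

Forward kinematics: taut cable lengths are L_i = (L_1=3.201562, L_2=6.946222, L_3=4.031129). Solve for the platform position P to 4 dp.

expand ‖A_i−P‖²=L_i² and subtract eq 1 (k_i ≔ ‖A_i‖²−L_i²)
k_1 = 36.0000+16.0000−10.2500 = 41.7500
eq1−eq2 → [12.0000  -8.0000]·P = 26.0000
eq1−eq3 → [12.0000  0.0000]·P = 42.0000
2×2 solve → P = (3.5000, 2.0000)

(3.5000, 2.0000)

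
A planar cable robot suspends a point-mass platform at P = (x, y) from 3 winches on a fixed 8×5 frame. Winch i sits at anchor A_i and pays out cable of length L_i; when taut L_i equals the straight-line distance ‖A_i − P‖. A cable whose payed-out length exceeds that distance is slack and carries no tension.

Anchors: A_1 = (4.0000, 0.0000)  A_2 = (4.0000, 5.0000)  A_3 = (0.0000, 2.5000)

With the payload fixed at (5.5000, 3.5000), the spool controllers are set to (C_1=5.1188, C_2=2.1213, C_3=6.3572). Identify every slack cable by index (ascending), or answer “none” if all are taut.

1, 3

cable 1: √((-1.5000)²+(-3.5000)²)=3.8079, C_1=5.1188: slack
cable 2: √((-1.5000)²+(1.5000)²)=2.1213, C_2=2.1213: taut
cable 3: √((-5.5000)²+(-1.0000)²)=5.5902, C_3=6.3572: slack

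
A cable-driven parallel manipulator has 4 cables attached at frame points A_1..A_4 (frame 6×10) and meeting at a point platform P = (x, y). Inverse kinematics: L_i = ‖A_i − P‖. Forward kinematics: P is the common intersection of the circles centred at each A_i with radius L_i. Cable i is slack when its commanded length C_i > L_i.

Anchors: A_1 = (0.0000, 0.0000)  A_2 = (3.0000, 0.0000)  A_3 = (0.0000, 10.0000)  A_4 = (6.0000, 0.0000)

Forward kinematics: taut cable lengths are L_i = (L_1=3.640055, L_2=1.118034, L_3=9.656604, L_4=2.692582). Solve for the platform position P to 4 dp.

each cable: (A_i−P)·(A_i−P) = L_i²; let q_i = ‖A_i‖²−L_i²
q_1 = 0.0000+0.0000−13.2500 = -13.2500
row 1: -6.0000x + 0.0000y = -21.0000  (q_2=7.7500)
row 2: 0.0000x − 20.0000y = -20.0000  (q_3=6.7500)
row 3: -12.0000x + 0.0000y = -42.0000  (q_4=28.7500)
Cramer on rows 1–2 → x = 3.5000, y = 1.0000
check cable 4: ‖A_4−P‖² = 7.2500 ≈ L_4² = 7.2500 ✓

(3.5000, 1.0000)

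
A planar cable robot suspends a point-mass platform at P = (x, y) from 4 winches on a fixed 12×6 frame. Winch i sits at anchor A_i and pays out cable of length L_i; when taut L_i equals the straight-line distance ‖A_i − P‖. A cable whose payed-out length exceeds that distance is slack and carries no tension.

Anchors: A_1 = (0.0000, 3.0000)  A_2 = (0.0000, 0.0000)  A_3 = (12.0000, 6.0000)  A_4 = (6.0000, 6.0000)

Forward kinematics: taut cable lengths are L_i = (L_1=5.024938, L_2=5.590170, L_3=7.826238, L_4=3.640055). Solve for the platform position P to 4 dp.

expand ‖A_i−P‖²=L_i² and subtract eq 1 (c_i ≔ ‖A_i‖²−L_i²)
c_1 = 0.0000+9.0000−25.2500 = -16.2500
eq1−eq2 → [0.0000  6.0000]·P = 15.0000
eq1−eq3 → [-24.0000  -6.0000]·P = -135.0000
eq1−eq4 → [-12.0000  -6.0000]·P = -75.0000
2×2 solve → P = (5.0000, 2.5000)
check cable 4: ‖A_4−P‖² = 13.2500 ≈ L_4² = 13.2500 ✓

(5.0000, 2.5000)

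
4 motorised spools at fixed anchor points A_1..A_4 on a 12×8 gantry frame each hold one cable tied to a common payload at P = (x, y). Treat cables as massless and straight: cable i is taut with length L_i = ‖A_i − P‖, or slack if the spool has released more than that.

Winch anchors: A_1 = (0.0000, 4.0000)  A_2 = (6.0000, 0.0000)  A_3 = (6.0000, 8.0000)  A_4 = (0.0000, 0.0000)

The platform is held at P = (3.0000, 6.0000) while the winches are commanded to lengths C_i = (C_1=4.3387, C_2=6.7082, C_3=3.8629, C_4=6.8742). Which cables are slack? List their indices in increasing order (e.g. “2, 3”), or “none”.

1, 3, 4

cable 1: L_1 = ‖A_1−P‖ = 3.6056;  C_1 = 4.3387 → slack
cable 2: L_2 = ‖A_2−P‖ = 6.7082;  C_2 = 6.7082 → taut
cable 3: L_3 = ‖A_3−P‖ = 3.6056;  C_3 = 3.8629 → slack
cable 4: L_4 = ‖A_4−P‖ = 6.7082;  C_4 = 6.8742 → slack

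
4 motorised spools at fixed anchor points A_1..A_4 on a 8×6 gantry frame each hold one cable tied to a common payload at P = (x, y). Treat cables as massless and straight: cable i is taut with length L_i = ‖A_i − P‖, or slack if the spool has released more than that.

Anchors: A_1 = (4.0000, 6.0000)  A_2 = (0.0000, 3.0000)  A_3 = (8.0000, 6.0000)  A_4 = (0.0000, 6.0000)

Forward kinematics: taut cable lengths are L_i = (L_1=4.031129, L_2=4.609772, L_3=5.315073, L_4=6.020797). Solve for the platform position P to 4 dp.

expand ‖A_i−P‖²=L_i² and subtract eq 1 (c_i ≔ ‖A_i‖²−L_i²)
c_1 = 16.0000+36.0000−16.2500 = 35.7500
eq1−eq2 → [8.0000  6.0000]·P = 48.0000
eq1−eq3 → [-8.0000  0.0000]·P = -36.0000
eq1−eq4 → [8.0000  0.0000]·P = 36.0000
2×2 solve → P = (4.5000, 2.0000)
check cable 4: ‖A_4−P‖² = 36.2500 ≈ L_4² = 36.2500 ✓

(4.5000, 2.0000)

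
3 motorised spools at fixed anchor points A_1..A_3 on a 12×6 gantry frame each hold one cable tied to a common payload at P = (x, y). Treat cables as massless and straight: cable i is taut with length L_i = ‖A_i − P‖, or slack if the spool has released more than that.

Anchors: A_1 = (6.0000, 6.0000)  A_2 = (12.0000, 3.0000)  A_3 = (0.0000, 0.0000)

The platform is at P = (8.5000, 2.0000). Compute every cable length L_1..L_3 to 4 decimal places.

(4.7170, 3.6401, 8.7321)

L_1: Δ = A_1−P = (-2.5000, 4.0000) → ‖Δ‖ = √22.2500 = 4.7170
L_2: Δ = A_2−P = (3.5000, 1.0000) → ‖Δ‖ = √13.2500 = 3.6401
L_3: Δ = A_3−P = (-8.5000, -2.0000) → ‖Δ‖ = √76.2500 = 8.7321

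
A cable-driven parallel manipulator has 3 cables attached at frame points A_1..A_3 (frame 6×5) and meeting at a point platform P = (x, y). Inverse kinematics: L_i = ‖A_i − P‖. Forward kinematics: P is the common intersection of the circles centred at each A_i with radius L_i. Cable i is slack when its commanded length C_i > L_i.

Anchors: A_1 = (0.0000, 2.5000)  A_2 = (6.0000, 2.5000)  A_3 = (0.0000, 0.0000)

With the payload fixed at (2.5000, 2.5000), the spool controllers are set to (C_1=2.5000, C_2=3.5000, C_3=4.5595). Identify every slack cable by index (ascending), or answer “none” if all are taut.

cable 1: L_1 = ‖A_1−P‖ = 2.5000;  C_1 = 2.5000 → taut
cable 2: L_2 = ‖A_2−P‖ = 3.5000;  C_2 = 3.5000 → taut
cable 3: L_3 = ‖A_3−P‖ = 3.5355;  C_3 = 4.5595 → slack

3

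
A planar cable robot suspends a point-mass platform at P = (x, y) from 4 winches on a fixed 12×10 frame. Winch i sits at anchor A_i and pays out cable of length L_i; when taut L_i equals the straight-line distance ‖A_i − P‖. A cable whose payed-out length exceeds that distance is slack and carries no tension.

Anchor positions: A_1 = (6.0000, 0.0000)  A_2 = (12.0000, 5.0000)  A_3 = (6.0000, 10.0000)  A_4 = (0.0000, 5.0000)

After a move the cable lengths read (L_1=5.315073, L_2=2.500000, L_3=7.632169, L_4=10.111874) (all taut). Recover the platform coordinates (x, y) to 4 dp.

(10.0000, 3.5000)

expand ‖A_i−P‖²=L_i² and subtract eq 1 (c_i ≔ ‖A_i‖²−L_i²)
c_1 = 36.0000+0.0000−28.2500 = 7.7500
eq1−eq2 → [-12.0000  -10.0000]·P = -155.0000
eq1−eq3 → [0.0000  -20.0000]·P = -70.0000
eq1−eq4 → [12.0000  -10.0000]·P = 85.0000
2×2 solve → P = (10.0000, 3.5000)
check cable 4: ‖A_4−P‖² = 102.2500 ≈ L_4² = 102.2500 ✓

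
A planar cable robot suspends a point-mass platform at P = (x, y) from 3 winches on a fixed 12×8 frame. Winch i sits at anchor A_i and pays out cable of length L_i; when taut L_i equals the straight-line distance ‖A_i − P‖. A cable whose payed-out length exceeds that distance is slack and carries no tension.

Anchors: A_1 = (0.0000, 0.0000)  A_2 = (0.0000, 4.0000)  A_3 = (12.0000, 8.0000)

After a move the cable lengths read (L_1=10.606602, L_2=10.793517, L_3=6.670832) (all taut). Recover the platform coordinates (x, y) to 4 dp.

expand ‖A_i−P‖²=L_i² and subtract eq 1 (q_i ≔ ‖A_i‖²−L_i²)
q_1 = 0.0000+0.0000−112.5000 = -112.5000
eq1−eq2 → [0.0000  -8.0000]·P = -12.0000
eq1−eq3 → [-24.0000  -16.0000]·P = -276.0000
2×2 solve → P = (10.5000, 1.5000)

(10.5000, 1.5000)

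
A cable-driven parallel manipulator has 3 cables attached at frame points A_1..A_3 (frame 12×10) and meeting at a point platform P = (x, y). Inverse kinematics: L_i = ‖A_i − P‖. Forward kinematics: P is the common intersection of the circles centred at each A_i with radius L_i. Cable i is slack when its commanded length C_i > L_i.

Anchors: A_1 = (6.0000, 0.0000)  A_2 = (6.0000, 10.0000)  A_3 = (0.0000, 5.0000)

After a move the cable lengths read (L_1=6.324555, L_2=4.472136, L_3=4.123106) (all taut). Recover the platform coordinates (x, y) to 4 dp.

each cable: (A_i−P)·(A_i−P) = L_i²; let c_i = ‖A_i‖²−L_i²
c_1 = 36.0000+0.0000−40.0000 = -4.0000
row 1: 0.0000x − 20.0000y = -120.0000  (c_2=116.0000)
row 2: 12.0000x − 10.0000y = -12.0000  (c_3=8.0000)
Cramer on rows 1–2 → x = 4.0000, y = 6.0000

(4.0000, 6.0000)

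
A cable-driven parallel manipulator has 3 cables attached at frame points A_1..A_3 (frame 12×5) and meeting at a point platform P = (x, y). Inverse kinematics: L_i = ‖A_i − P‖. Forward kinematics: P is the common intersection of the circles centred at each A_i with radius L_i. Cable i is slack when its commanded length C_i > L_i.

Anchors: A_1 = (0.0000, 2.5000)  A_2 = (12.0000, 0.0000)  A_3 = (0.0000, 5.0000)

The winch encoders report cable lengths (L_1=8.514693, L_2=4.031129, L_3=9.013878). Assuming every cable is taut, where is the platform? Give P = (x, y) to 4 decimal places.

(8.5000, 2.0000)

circle eqns → linear via eq_j − eq_1; set q_j = A_j·A_j − L_j²
q_1 = 0.0000+6.2500−72.5000 = -66.2500
-24.0000·x + 5.0000·y = q_1−q_2 = -194.0000
0.0000·x − 5.0000·y = q_1−q_3 = -10.0000
solve first two rows → x=8.5000, y=2.0000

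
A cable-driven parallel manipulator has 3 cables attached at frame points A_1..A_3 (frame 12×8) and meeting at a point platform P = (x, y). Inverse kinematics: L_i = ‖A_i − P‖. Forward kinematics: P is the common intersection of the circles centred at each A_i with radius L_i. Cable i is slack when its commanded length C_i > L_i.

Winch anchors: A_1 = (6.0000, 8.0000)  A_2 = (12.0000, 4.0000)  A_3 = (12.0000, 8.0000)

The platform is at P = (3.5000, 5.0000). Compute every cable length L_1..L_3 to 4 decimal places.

L_1: Δ = A_1−P = (2.5000, 3.0000) → ‖Δ‖ = √15.2500 = 3.9051
L_2: Δ = A_2−P = (8.5000, -1.0000) → ‖Δ‖ = √73.2500 = 8.5586
L_3: Δ = A_3−P = (8.5000, 3.0000) → ‖Δ‖ = √81.2500 = 9.0139

(3.9051, 8.5586, 9.0139)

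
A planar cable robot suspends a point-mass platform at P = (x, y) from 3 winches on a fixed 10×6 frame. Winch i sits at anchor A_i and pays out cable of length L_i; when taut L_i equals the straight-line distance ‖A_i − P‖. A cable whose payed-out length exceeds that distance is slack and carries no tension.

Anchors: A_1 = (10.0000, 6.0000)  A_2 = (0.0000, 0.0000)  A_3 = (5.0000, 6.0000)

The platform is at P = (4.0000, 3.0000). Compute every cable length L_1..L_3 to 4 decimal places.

L_1 = √((10.0000−4.0000)² + (6.0000−3.0000)²) = 6.7082
L_2 = √((0.0000−4.0000)² + (0.0000−3.0000)²) = 5.0000
L_3 = √((5.0000−4.0000)² + (6.0000−3.0000)²) = 3.1623

(6.7082, 5.0000, 3.1623)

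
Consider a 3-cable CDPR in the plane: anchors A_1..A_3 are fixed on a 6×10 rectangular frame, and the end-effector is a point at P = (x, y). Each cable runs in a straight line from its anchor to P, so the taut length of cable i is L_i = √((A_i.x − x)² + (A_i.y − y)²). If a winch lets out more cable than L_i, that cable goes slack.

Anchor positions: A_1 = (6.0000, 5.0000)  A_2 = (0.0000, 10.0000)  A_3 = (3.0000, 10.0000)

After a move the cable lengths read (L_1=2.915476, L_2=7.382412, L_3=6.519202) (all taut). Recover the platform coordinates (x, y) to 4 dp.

(3.5000, 3.5000)

expand ‖A_i−P‖²=L_i² and subtract eq 1 (k_i ≔ ‖A_i‖²−L_i²)
k_1 = 36.0000+25.0000−8.5000 = 52.5000
eq1−eq2 → [12.0000  -10.0000]·P = 7.0000
eq1−eq3 → [6.0000  -10.0000]·P = -14.0000
2×2 solve → P = (3.5000, 3.5000)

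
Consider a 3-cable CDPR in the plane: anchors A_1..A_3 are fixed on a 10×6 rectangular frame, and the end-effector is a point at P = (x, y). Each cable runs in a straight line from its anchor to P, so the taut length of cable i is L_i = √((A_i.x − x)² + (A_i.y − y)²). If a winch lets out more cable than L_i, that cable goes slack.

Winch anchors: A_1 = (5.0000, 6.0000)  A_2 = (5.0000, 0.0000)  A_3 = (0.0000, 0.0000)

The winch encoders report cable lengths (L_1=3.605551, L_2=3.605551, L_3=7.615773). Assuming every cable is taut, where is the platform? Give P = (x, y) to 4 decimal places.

(7.0000, 3.0000)

each cable: (A_i−P)·(A_i−P) = L_i²; let c_i = ‖A_i‖²−L_i²
c_1 = 25.0000+36.0000−13.0000 = 48.0000
row 1: 0.0000x + 12.0000y = 36.0000  (c_2=12.0000)
row 2: 10.0000x + 12.0000y = 106.0000  (c_3=-58.0000)
Cramer on rows 1–2 → x = 7.0000, y = 3.0000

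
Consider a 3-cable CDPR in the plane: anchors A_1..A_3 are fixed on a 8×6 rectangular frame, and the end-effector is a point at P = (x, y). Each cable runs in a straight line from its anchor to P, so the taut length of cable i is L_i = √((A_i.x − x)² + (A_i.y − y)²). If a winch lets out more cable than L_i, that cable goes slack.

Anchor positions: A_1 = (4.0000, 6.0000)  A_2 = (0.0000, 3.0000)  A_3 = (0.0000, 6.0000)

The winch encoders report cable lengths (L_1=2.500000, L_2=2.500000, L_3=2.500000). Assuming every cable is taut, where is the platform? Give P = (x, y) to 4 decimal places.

circle eqns → linear via eq_j − eq_1; set k_j = A_j·A_j − L_j²
k_1 = 16.0000+36.0000−6.2500 = 45.7500
8.0000·x + 6.0000·y = k_1−k_2 = 43.0000
8.0000·x + 0.0000·y = k_1−k_3 = 16.0000
solve first two rows → x=2.0000, y=4.5000

(2.0000, 4.5000)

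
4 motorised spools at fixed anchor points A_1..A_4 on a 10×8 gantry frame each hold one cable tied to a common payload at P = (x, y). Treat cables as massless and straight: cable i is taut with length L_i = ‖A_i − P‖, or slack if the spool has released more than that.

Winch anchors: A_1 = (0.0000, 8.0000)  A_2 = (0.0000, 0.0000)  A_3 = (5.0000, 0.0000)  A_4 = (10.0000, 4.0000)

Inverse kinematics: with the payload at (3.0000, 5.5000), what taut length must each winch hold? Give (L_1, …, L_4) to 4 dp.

cable 1: Δx=-3.0000, Δy=2.5000; L_1 = √(Δx²+Δy²) = 3.9051
cable 2: Δx=-3.0000, Δy=-5.5000; L_2 = √(Δx²+Δy²) = 6.2650
cable 3: Δx=2.0000, Δy=-5.5000; L_3 = √(Δx²+Δy²) = 5.8523
cable 4: Δx=7.0000, Δy=-1.5000; L_4 = √(Δx²+Δy²) = 7.1589

(3.9051, 6.2650, 5.8523, 7.1589)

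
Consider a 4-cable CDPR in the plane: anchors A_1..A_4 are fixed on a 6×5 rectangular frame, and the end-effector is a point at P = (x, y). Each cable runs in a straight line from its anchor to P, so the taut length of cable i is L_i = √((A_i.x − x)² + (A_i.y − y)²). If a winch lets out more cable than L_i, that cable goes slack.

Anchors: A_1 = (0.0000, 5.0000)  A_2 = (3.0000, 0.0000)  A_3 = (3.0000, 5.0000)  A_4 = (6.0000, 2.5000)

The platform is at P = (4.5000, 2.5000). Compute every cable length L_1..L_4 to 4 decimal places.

cable 1: Δx=-4.5000, Δy=2.5000; L_1 = √(Δx²+Δy²) = 5.1478
cable 2: Δx=-1.5000, Δy=-2.5000; L_2 = √(Δx²+Δy²) = 2.9155
cable 3: Δx=-1.5000, Δy=2.5000; L_3 = √(Δx²+Δy²) = 2.9155
cable 4: Δx=1.5000, Δy=0.0000; L_4 = √(Δx²+Δy²) = 1.5000

(5.1478, 2.9155, 2.9155, 1.5000)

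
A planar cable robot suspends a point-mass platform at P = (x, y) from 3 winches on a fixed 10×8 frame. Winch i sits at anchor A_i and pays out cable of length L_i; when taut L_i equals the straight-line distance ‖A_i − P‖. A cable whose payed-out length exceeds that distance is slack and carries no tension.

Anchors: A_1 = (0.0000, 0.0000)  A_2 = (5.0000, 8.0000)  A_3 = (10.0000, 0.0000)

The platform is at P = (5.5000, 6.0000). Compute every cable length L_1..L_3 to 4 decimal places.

(8.1394, 2.0616, 7.5000)

L_1 = √((0.0000−5.5000)² + (0.0000−6.0000)²) = 8.1394
L_2 = √((5.0000−5.5000)² + (8.0000−6.0000)²) = 2.0616
L_3 = √((10.0000−5.5000)² + (0.0000−6.0000)²) = 7.5000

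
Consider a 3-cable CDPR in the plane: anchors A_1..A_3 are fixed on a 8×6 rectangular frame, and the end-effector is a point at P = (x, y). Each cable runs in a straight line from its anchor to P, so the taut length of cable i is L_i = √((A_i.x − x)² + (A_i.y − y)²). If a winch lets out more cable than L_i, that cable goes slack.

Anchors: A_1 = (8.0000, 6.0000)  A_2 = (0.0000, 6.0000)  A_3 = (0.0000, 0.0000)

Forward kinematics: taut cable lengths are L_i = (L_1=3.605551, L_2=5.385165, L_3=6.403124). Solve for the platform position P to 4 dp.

(5.0000, 4.0000)

each cable: (A_i−P)·(A_i−P) = L_i²; let k_i = ‖A_i‖²−L_i²
k_1 = 64.0000+36.0000−13.0000 = 87.0000
row 1: 16.0000x + 0.0000y = 80.0000  (k_2=7.0000)
row 2: 16.0000x + 12.0000y = 128.0000  (k_3=-41.0000)
Cramer on rows 1–2 → x = 5.0000, y = 4.0000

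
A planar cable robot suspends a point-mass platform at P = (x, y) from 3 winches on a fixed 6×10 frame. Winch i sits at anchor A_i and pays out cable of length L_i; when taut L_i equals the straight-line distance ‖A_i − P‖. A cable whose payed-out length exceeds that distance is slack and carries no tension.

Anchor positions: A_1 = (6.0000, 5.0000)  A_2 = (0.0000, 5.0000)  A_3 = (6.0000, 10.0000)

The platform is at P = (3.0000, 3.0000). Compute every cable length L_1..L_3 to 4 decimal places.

(3.6056, 3.6056, 7.6158)

L_1 = √((6.0000−3.0000)² + (5.0000−3.0000)²) = 3.6056
L_2 = √((0.0000−3.0000)² + (5.0000−3.0000)²) = 3.6056
L_3 = √((6.0000−3.0000)² + (10.0000−3.0000)²) = 7.6158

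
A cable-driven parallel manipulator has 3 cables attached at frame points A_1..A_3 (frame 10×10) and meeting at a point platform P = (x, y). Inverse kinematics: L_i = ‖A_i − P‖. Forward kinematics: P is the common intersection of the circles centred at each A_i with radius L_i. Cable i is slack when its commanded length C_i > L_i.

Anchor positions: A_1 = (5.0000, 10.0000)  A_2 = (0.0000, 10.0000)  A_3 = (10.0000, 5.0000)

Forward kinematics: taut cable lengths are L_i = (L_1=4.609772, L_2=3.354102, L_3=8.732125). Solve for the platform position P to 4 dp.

expand ‖A_i−P‖²=L_i² and subtract eq 1 (q_i ≔ ‖A_i‖²−L_i²)
q_1 = 25.0000+100.0000−21.2500 = 103.7500
eq1−eq2 → [10.0000  0.0000]·P = 15.0000
eq1−eq3 → [-10.0000  10.0000]·P = 55.0000
2×2 solve → P = (1.5000, 7.0000)

(1.5000, 7.0000)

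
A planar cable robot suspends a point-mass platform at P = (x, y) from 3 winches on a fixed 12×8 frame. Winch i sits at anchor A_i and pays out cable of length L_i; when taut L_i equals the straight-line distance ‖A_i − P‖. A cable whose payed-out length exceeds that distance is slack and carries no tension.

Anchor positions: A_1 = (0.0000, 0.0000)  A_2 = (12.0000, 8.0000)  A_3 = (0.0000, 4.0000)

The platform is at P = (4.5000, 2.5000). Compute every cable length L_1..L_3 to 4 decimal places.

(5.1478, 9.3005, 4.7434)

L_1 = √((0.0000−4.5000)² + (0.0000−2.5000)²) = 5.1478
L_2 = √((12.0000−4.5000)² + (8.0000−2.5000)²) = 9.3005
L_3 = √((0.0000−4.5000)² + (4.0000−2.5000)²) = 4.7434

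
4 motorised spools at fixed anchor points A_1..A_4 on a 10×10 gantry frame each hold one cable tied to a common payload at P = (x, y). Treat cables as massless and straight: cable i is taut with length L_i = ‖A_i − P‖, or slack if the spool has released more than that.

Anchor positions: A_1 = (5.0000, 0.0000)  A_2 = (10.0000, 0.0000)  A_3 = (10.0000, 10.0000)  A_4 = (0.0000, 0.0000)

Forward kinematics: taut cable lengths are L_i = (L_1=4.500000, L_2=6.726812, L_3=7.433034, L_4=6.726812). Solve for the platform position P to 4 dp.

(5.0000, 4.5000)

circle eqns → linear via eq_j − eq_1; set c_j = A_j·A_j − L_j²
c_1 = 25.0000+0.0000−20.2500 = 4.7500
-10.0000·x + 0.0000·y = c_1−c_2 = -50.0000
-10.0000·x − 20.0000·y = c_1−c_3 = -140.0000
10.0000·x + 0.0000·y = c_1−c_4 = 50.0000
solve first two rows → x=5.0000, y=4.5000
check cable 4: ‖A_4−P‖² = 45.2500 ≈ L_4² = 45.2500 ✓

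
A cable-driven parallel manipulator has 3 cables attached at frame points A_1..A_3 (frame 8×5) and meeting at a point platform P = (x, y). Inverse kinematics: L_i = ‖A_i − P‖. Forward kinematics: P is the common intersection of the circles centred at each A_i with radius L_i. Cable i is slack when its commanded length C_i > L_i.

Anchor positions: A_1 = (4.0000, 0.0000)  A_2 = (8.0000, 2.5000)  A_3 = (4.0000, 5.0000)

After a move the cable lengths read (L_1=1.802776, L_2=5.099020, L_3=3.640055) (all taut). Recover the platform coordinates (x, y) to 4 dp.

expand ‖A_i−P‖²=L_i² and subtract eq 1 (q_i ≔ ‖A_i‖²−L_i²)
q_1 = 16.0000+0.0000−3.2500 = 12.7500
eq1−eq2 → [-8.0000  -5.0000]·P = -31.5000
eq1−eq3 → [0.0000  -10.0000]·P = -15.0000
2×2 solve → P = (3.0000, 1.5000)

(3.0000, 1.5000)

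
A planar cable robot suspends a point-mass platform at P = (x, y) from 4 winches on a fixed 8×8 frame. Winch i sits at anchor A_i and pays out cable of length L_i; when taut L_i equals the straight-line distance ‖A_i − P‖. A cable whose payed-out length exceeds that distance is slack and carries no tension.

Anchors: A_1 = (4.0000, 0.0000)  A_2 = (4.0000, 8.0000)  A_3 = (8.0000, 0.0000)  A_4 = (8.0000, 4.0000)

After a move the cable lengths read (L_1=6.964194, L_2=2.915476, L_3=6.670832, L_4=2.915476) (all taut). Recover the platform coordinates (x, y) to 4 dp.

expand ‖A_i−P‖²=L_i² and subtract eq 1 (q_i ≔ ‖A_i‖²−L_i²)
q_1 = 16.0000+0.0000−48.5000 = -32.5000
eq1−eq2 → [0.0000  -16.0000]·P = -104.0000
eq1−eq3 → [-8.0000  0.0000]·P = -52.0000
eq1−eq4 → [-8.0000  -8.0000]·P = -104.0000
2×2 solve → P = (6.5000, 6.5000)
check cable 4: ‖A_4−P‖² = 8.5000 ≈ L_4² = 8.5000 ✓

(6.5000, 6.5000)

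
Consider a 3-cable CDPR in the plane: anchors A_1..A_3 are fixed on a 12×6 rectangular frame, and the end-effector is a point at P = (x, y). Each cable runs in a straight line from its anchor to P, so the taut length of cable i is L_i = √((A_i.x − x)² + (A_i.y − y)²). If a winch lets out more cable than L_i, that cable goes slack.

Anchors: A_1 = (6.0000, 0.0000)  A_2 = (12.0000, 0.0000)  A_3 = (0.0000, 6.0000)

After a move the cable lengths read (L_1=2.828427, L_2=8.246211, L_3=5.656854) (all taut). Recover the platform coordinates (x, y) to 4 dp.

(4.0000, 2.0000)

each cable: (A_i−P)·(A_i−P) = L_i²; let q_i = ‖A_i‖²−L_i²
q_1 = 36.0000+0.0000−8.0000 = 28.0000
row 1: -12.0000x + 0.0000y = -48.0000  (q_2=76.0000)
row 2: 12.0000x − 12.0000y = 24.0000  (q_3=4.0000)
Cramer on rows 1–2 → x = 4.0000, y = 2.0000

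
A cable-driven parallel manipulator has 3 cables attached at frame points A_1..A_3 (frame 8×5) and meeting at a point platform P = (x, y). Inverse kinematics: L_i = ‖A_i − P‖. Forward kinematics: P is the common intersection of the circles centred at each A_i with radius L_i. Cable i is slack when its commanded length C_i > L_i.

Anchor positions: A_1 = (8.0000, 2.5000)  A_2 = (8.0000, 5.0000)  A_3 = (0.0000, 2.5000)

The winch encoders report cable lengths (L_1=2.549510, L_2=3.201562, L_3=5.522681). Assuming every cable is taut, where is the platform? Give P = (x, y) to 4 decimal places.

circle eqns → linear via eq_j − eq_1; set q_j = A_j·A_j − L_j²
q_1 = 64.0000+6.2500−6.5000 = 63.7500
0.0000·x − 5.0000·y = q_1−q_2 = -15.0000
16.0000·x + 0.0000·y = q_1−q_3 = 88.0000
solve first two rows → x=5.5000, y=3.0000

(5.5000, 3.0000)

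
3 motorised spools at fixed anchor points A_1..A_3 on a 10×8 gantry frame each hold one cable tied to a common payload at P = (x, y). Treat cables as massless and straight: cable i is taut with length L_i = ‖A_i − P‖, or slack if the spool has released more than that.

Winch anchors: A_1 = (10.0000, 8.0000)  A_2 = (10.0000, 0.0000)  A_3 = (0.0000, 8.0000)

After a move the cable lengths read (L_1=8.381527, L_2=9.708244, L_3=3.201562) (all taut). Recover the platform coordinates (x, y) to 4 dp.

expand ‖A_i−P‖²=L_i² and subtract eq 1 (k_i ≔ ‖A_i‖²−L_i²)
k_1 = 100.0000+64.0000−70.2500 = 93.7500
eq1−eq2 → [0.0000  16.0000]·P = 88.0000
eq1−eq3 → [20.0000  0.0000]·P = 40.0000
2×2 solve → P = (2.0000, 5.5000)

(2.0000, 5.5000)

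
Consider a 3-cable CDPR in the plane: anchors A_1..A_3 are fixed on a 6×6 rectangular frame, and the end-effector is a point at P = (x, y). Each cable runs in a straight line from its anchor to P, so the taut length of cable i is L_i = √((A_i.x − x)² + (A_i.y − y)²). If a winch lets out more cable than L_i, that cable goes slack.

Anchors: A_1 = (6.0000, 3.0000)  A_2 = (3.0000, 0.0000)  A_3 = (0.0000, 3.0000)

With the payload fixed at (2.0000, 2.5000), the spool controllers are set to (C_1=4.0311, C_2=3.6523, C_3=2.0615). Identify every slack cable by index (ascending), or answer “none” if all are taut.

2

cable 1: √((4.0000)²+(0.5000)²)=4.0311, C_1=4.0311: taut
cable 2: √((1.0000)²+(-2.5000)²)=2.6926, C_2=3.6523: slack
cable 3: √((-2.0000)²+(0.5000)²)=2.0616, C_3=2.0615: taut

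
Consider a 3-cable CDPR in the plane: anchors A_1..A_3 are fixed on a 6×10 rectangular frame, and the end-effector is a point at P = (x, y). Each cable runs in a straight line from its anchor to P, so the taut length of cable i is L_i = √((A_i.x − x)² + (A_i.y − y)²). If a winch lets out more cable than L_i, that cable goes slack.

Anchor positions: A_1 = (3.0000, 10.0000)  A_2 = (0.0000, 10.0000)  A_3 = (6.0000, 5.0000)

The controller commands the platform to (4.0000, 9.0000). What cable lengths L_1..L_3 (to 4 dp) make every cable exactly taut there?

cable 1: Δx=-1.0000, Δy=1.0000; L_1 = √(Δx²+Δy²) = 1.4142
cable 2: Δx=-4.0000, Δy=1.0000; L_2 = √(Δx²+Δy²) = 4.1231
cable 3: Δx=2.0000, Δy=-4.0000; L_3 = √(Δx²+Δy²) = 4.4721

(1.4142, 4.1231, 4.4721)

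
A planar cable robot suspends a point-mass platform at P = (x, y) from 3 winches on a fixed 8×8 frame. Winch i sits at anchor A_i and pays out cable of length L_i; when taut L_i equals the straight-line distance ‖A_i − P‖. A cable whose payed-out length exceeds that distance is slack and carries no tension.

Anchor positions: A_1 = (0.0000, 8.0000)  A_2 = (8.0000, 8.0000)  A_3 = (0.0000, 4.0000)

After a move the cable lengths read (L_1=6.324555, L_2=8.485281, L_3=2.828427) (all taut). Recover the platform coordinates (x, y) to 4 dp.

each cable: (A_i−P)·(A_i−P) = L_i²; let k_i = ‖A_i‖²−L_i²
k_1 = 0.0000+64.0000−40.0000 = 24.0000
row 1: -16.0000x + 0.0000y = -32.0000  (k_2=56.0000)
row 2: 0.0000x + 8.0000y = 16.0000  (k_3=8.0000)
Cramer on rows 1–2 → x = 2.0000, y = 2.0000

(2.0000, 2.0000)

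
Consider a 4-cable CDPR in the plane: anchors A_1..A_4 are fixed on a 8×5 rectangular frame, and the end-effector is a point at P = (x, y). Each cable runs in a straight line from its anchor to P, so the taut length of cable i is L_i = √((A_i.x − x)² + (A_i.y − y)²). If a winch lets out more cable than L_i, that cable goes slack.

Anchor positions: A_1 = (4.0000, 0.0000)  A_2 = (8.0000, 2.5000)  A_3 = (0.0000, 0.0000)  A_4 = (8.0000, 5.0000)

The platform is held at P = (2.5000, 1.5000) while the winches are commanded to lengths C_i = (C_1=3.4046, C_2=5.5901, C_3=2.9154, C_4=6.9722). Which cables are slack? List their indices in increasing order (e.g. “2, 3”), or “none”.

i=1: geometric 2.1213 vs commanded 3.4046 ⇒ slack
i=2: geometric 5.5902 vs commanded 5.5901 ⇒ taut
i=3: geometric 2.9155 vs commanded 2.9154 ⇒ taut
i=4: geometric 6.5192 vs commanded 6.9722 ⇒ slack

1, 4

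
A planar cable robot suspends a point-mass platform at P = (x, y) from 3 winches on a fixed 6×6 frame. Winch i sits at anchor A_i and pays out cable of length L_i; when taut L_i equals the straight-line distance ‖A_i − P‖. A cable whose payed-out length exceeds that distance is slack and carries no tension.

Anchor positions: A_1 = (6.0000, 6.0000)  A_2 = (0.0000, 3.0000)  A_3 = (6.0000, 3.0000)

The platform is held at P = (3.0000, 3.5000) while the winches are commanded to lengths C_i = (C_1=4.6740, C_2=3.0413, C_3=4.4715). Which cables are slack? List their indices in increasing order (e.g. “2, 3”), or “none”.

1, 3

i=1: geometric 3.9051 vs commanded 4.6740 ⇒ slack
i=2: geometric 3.0414 vs commanded 3.0413 ⇒ taut
i=3: geometric 3.0414 vs commanded 4.4715 ⇒ slack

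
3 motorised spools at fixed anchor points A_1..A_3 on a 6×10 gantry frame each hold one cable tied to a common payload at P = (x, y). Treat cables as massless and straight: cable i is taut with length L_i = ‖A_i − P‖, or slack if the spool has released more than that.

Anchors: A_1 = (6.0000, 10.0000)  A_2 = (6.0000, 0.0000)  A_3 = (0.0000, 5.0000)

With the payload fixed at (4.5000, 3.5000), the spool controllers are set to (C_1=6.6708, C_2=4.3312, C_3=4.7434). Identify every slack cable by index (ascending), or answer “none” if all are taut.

i=1: geometric 6.6708 vs commanded 6.6708 ⇒ taut
i=2: geometric 3.8079 vs commanded 4.3312 ⇒ slack
i=3: geometric 4.7434 vs commanded 4.7434 ⇒ taut

2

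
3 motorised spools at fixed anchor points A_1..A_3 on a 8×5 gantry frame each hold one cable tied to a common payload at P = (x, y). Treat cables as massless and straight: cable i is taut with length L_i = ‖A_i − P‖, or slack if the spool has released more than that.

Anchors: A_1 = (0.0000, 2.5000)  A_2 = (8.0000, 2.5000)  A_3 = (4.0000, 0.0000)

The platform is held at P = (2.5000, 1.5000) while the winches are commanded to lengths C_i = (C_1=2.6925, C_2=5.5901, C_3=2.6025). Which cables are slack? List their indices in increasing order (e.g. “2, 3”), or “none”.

cable 1: L_1 = ‖A_1−P‖ = 2.6926;  C_1 = 2.6925 → taut
cable 2: L_2 = ‖A_2−P‖ = 5.5902;  C_2 = 5.5901 → taut
cable 3: L_3 = ‖A_3−P‖ = 2.1213;  C_3 = 2.6025 → slack

3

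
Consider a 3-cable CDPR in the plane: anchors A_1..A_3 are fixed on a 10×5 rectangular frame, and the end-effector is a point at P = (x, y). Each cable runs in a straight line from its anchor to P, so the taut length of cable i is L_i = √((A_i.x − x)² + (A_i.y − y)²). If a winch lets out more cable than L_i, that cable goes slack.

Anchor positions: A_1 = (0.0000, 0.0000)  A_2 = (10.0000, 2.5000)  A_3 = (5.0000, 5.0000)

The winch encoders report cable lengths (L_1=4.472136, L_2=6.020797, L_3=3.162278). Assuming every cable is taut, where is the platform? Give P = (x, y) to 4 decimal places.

(4.0000, 2.0000)

each cable: (A_i−P)·(A_i−P) = L_i²; let q_i = ‖A_i‖²−L_i²
q_1 = 0.0000+0.0000−20.0000 = -20.0000
row 1: -20.0000x − 5.0000y = -90.0000  (q_2=70.0000)
row 2: -10.0000x − 10.0000y = -60.0000  (q_3=40.0000)
Cramer on rows 1–2 → x = 4.0000, y = 2.0000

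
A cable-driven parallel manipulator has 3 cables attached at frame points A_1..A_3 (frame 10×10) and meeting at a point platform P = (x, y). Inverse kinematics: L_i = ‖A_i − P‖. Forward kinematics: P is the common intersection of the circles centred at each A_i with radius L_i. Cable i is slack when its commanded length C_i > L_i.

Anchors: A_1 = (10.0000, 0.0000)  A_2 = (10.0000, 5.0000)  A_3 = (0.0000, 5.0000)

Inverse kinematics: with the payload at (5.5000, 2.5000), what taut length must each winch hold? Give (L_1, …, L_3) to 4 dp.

L_1 = √((10.0000−5.5000)² + (0.0000−2.5000)²) = 5.1478
L_2 = √((10.0000−5.5000)² + (5.0000−2.5000)²) = 5.1478
L_3 = √((0.0000−5.5000)² + (5.0000−2.5000)²) = 6.0415

(5.1478, 5.1478, 6.0415)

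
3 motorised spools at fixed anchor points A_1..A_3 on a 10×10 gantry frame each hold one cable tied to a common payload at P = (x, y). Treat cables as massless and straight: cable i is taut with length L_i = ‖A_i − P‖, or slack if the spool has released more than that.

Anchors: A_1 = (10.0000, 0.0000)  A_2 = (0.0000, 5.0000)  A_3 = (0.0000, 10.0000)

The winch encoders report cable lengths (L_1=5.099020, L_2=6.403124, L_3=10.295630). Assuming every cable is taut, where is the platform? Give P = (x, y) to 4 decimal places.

each cable: (A_i−P)·(A_i−P) = L_i²; let q_i = ‖A_i‖²−L_i²
q_1 = 100.0000+0.0000−26.0000 = 74.0000
row 1: 20.0000x − 10.0000y = 90.0000  (q_2=-16.0000)
row 2: 20.0000x − 20.0000y = 80.0000  (q_3=-6.0000)
Cramer on rows 1–2 → x = 5.0000, y = 1.0000

(5.0000, 1.0000)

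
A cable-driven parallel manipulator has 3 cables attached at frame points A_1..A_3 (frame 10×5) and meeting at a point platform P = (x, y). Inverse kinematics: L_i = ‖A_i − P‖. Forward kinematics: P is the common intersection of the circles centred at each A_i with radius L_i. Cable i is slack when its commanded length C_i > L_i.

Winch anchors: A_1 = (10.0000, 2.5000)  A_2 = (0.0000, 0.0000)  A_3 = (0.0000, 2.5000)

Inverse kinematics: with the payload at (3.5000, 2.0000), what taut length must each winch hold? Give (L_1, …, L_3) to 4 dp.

(6.5192, 4.0311, 3.5355)

L_1: Δ = A_1−P = (6.5000, 0.5000) → ‖Δ‖ = √42.5000 = 6.5192
L_2: Δ = A_2−P = (-3.5000, -2.0000) → ‖Δ‖ = √16.2500 = 4.0311
L_3: Δ = A_3−P = (-3.5000, 0.5000) → ‖Δ‖ = √12.5000 = 3.5355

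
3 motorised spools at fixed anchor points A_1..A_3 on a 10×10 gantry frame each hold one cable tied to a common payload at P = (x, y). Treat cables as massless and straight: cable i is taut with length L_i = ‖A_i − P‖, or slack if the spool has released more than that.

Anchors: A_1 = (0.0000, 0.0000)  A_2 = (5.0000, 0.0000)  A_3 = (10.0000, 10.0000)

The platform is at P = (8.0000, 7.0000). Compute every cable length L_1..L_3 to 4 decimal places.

L_1 = √((0.0000−8.0000)² + (0.0000−7.0000)²) = 10.6301
L_2 = √((5.0000−8.0000)² + (0.0000−7.0000)²) = 7.6158
L_3 = √((10.0000−8.0000)² + (10.0000−7.0000)²) = 3.6056

(10.6301, 7.6158, 3.6056)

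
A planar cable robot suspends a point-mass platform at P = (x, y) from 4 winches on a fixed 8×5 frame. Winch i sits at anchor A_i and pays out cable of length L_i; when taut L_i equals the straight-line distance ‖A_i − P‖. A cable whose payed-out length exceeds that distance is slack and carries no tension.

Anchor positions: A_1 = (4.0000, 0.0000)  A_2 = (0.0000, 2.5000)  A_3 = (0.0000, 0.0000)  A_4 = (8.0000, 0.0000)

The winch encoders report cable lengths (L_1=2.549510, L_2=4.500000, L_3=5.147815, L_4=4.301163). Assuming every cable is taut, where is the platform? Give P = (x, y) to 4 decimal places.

(4.5000, 2.5000)

each cable: (A_i−P)·(A_i−P) = L_i²; let k_i = ‖A_i‖²−L_i²
k_1 = 16.0000+0.0000−6.5000 = 9.5000
row 1: 8.0000x − 5.0000y = 23.5000  (k_2=-14.0000)
row 2: 8.0000x + 0.0000y = 36.0000  (k_3=-26.5000)
row 3: -8.0000x + 0.0000y = -36.0000  (k_4=45.5000)
Cramer on rows 1–2 → x = 4.5000, y = 2.5000
check cable 4: ‖A_4−P‖² = 18.5000 ≈ L_4² = 18.5000 ✓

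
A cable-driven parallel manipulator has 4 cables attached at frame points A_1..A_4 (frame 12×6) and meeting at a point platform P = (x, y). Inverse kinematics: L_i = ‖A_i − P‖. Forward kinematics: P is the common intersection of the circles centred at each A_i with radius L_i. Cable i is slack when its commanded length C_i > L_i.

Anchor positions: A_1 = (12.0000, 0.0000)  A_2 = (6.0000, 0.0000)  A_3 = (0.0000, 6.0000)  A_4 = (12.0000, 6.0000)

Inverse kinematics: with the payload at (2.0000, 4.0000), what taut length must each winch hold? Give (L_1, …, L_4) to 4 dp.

(10.7703, 5.6569, 2.8284, 10.1980)

L_1: Δ = A_1−P = (10.0000, -4.0000) → ‖Δ‖ = √116.0000 = 10.7703
L_2: Δ = A_2−P = (4.0000, -4.0000) → ‖Δ‖ = √32.0000 = 5.6569
L_3: Δ = A_3−P = (-2.0000, 2.0000) → ‖Δ‖ = √8.0000 = 2.8284
L_4: Δ = A_4−P = (10.0000, 2.0000) → ‖Δ‖ = √104.0000 = 10.1980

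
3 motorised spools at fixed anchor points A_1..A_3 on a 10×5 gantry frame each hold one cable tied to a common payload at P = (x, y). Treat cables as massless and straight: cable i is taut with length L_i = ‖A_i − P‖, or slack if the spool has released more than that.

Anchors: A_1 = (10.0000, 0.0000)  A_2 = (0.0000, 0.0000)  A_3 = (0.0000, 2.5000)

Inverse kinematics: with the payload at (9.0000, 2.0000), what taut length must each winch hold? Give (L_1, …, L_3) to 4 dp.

L_1 = √((10.0000−9.0000)² + (0.0000−2.0000)²) = 2.2361
L_2 = √((0.0000−9.0000)² + (0.0000−2.0000)²) = 9.2195
L_3 = √((0.0000−9.0000)² + (2.5000−2.0000)²) = 9.0139

(2.2361, 9.2195, 9.0139)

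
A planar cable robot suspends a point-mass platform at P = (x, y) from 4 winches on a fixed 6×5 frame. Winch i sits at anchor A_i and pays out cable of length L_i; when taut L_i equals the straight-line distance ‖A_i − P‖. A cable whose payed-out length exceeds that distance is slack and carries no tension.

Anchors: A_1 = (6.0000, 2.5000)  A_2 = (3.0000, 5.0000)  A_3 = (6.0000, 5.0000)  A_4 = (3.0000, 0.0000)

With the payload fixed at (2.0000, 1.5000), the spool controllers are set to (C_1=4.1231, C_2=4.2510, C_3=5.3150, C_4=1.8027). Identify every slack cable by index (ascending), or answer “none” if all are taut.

cable 1: √((4.0000)²+(1.0000)²)=4.1231, C_1=4.1231: taut
cable 2: √((1.0000)²+(3.5000)²)=3.6401, C_2=4.2510: slack
cable 3: √((4.0000)²+(3.5000)²)=5.3151, C_3=5.3150: taut
cable 4: √((1.0000)²+(-1.5000)²)=1.8028, C_4=1.8027: taut

2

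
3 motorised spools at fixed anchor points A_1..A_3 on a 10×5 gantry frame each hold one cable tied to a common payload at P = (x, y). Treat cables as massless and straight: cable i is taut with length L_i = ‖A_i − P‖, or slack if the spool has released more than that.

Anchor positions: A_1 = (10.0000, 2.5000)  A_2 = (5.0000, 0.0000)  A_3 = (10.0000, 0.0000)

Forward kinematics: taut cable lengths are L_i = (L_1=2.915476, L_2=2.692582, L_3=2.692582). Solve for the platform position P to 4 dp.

expand ‖A_i−P‖²=L_i² and subtract eq 1 (q_i ≔ ‖A_i‖²−L_i²)
q_1 = 100.0000+6.2500−8.5000 = 97.7500
eq1−eq2 → [10.0000  5.0000]·P = 80.0000
eq1−eq3 → [0.0000  5.0000]·P = 5.0000
2×2 solve → P = (7.5000, 1.0000)

(7.5000, 1.0000)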